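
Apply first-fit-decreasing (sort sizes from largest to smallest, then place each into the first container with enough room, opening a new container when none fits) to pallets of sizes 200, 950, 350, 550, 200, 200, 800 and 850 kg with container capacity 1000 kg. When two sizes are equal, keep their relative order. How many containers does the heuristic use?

5

Sorted descending: 950, 850, 800, 550, 350, 200, 200, 200.
  950 → container 1 (new)  [load 950/1000]
  850 → container 2 (new)  [load 850/1000]
  800 → container 3 (new)  [load 800/1000]
  550 → container 4 (new)  [load 550/1000]
  350 → container 4  [load 900/1000]
  200 → container 3  [load 1000/1000]
  200 → container 5 (new)  [load 200/1000]
  200 → container 5  [load 400/1000]
5 containers opened.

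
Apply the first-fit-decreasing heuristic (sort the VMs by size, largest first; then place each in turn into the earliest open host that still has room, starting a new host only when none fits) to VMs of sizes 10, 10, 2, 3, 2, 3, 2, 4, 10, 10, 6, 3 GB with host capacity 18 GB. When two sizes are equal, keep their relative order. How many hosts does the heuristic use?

4

Sorted descending: 10, 10, 10, 10, 6, 4, 3, 3, 3, 2, 2, 2.
  10 → host 1 (new)  [load 10/18]
  10 → host 2 (new)  [load 10/18]
  10 → host 3 (new)  [load 10/18]
  10 → host 4 (new)  [load 10/18]
  6 → host 1  [load 16/18]
  4 → host 2  [load 14/18]
  3 → host 2  [load 17/18]
  3 → host 3  [load 13/18]
  3 → host 3  [load 16/18]
  2 → host 1  [load 18/18]
  2 → host 3  [load 18/18]
  2 → host 4  [load 12/18]
4 hosts opened.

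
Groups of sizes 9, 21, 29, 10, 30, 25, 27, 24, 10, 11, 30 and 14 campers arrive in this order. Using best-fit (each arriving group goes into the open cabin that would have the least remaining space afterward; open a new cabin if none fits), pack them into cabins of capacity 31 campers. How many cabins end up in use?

9

  9 → cabin 1 (new)  [load 9/31]
  21 → cabin 1  [load 30/31]
  29 → cabin 2 (new)  [load 29/31]
  10 → cabin 3 (new)  [load 10/31]
  30 → cabin 4 (new)  [load 30/31]
  25 → cabin 5 (new)  [load 25/31]
  27 → cabin 6 (new)  [load 27/31]
  24 → cabin 7 (new)  [load 24/31]
  10 → cabin 3  [load 20/31]
  11 → cabin 3  [load 31/31]
  30 → cabin 8 (new)  [load 30/31]
  14 → cabin 9 (new)  [load 14/31]
9 cabins opened.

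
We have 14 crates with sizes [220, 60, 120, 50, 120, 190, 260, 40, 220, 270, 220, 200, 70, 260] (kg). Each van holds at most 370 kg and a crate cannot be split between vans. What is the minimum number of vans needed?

8

Total = 270 + 260 + 260 + 220 + 220 + 220 + 200 + 190 + 120 + 120 + 70 + 60 + 50 + 40 = 2300 kg.
Lower bound: ⌈2300/370⌉ = 7 vans.
Also, 8 crates each exceed 185 kg, and no two of those can share a van, so at least 8 vans are needed.
A packing using 8 vans:
  van 1: 270 + 70 = 340
  van 2: 260 + 60 + 50 = 370
  van 3: 260 + 40 = 300
  van 4: 220 + 120 = 340
  van 5: 220 + 120 = 340
  van 6: 220 = 220
  van 7: 200 = 200
  van 8: 190 = 190
This matches the lower bound, so 8 is optimal.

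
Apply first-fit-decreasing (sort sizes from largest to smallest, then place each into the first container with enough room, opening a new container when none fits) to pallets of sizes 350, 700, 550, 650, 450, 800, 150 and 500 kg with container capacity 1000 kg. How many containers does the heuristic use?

Sorted descending: 800, 700, 650, 550, 500, 450, 350, 150.
  800 → container 1 (new)  [load 800/1000]
  700 → container 2 (new)  [load 700/1000]
  650 → container 3 (new)  [load 650/1000]
  550 → container 4 (new)  [load 550/1000]
  500 → container 5 (new)  [load 500/1000]
  450 → container 4  [load 1000/1000]
  350 → container 3  [load 1000/1000]
  150 → container 1  [load 950/1000]
5 containers opened.

5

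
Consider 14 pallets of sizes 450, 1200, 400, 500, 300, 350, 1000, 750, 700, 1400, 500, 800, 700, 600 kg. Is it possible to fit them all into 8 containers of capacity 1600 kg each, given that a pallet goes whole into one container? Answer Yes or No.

A valid assignment using 7 containers:
  container 1: 1400 = 1400
  container 2: 1200 + 400 = 1600
  container 3: 1000 + 600 = 1600
  container 4: 800 + 750 = 1550
  container 5: 700 + 700 = 1400
  container 6: 500 + 500 + 450 = 1450
  container 7: 350 + 300 = 650
That uses only 7 ≤ 8, so 8 containers are enough.

Yes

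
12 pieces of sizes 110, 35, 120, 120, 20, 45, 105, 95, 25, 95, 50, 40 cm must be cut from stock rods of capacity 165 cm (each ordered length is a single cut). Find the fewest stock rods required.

6

Total = 120 + 120 + 110 + 105 + 95 + 95 + 50 + 45 + 40 + 35 + 25 + 20 = 860 cm.
Lower bound: ⌈860/165⌉ = 6 stock rods.
A packing using 6 stock rods:
  stock rod 1: 120 + 45 = 165
  stock rod 2: 120 + 40 = 160
  stock rod 3: 110 + 50 = 160
  stock rod 4: 105 + 35 + 25 = 165
  stock rod 5: 95 + 20 = 115
  stock rod 6: 95 = 95
This matches the lower bound, so 6 is optimal.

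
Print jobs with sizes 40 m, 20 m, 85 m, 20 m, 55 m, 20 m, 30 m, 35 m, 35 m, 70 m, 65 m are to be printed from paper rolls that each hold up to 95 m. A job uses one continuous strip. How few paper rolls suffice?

6

Total = 85 + 70 + 65 + 55 + 40 + 35 + 35 + 30 + 20 + 20 + 20 = 475 m.
Lower bound: ⌈475/95⌉ = 5 paper rolls.
A packing using 6 paper rolls:
  roll 1: 85 = 85
  roll 2: 70 + 20 = 90
  roll 3: 65 + 30 = 95
  roll 4: 55 + 40 = 95
  roll 5: 35 + 35 + 20 = 90
  roll 6: 20 = 20
No arrangement into 5 paper rolls stays within capacity, so 6 is optimal.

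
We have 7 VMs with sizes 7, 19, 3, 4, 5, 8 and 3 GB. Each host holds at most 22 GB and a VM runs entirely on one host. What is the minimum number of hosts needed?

3

Total = 19 + 8 + 7 + 5 + 4 + 3 + 3 = 49 GB.
Lower bound: ⌈49/22⌉ = 3 hosts.
A packing using 3 hosts:
  host 1: 19 + 3 = 22
  host 2: 8 + 7 + 5 = 20
  host 3: 4 + 3 = 7
This matches the lower bound, so 3 is optimal.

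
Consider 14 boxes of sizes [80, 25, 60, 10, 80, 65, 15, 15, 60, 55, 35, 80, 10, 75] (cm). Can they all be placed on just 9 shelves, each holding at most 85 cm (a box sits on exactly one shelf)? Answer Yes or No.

Yes

A valid assignment using 9 shelves:
  shelf 1: 80 = 80
  shelf 2: 80 = 80
  shelf 3: 80 = 80
  shelf 4: 75 + 10 = 85
  shelf 5: 65 + 15 = 80
  shelf 6: 60 + 25 = 85
  shelf 7: 60 + 15 + 10 = 85
  shelf 8: 55 = 55
  shelf 9: 35 = 35
Every load is within 85 cm, so 9 shelves suffice.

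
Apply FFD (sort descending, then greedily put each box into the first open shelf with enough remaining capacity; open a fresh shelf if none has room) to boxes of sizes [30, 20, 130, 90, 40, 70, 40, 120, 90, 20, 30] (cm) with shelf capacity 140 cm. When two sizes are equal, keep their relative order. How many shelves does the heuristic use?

6

Sorted descending: 130, 120, 90, 90, 70, 40, 40, 30, 30, 20, 20.
  130 → shelf 1 (new)  [load 130/140]
  120 → shelf 2 (new)  [load 120/140]
  90 → shelf 3 (new)  [load 90/140]
  90 → shelf 4 (new)  [load 90/140]
  70 → shelf 5 (new)  [load 70/140]
  40 → shelf 3  [load 130/140]
  40 → shelf 4  [load 130/140]
  30 → shelf 5  [load 100/140]
  30 → shelf 5  [load 130/140]
  20 → shelf 2  [load 140/140]
  20 → shelf 6 (new)  [load 20/140]
6 shelves opened.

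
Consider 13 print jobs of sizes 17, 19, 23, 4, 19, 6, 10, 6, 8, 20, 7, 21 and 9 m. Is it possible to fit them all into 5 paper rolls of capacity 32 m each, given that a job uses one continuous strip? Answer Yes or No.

Total = 169 m; ⌈169/32⌉ = 6.
At least 6 paper rolls are required, but only 5 are allowed.

No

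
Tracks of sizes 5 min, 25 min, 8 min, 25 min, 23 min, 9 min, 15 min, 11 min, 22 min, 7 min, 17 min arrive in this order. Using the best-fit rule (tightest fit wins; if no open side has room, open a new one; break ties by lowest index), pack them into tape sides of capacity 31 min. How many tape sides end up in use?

6

  5 → side 1 (new)  [load 5/31]
  25 → side 1  [load 30/31]
  8 → side 2 (new)  [load 8/31]
  25 → side 3 (new)  [load 25/31]
  23 → side 2  [load 31/31]
  9 → side 4 (new)  [load 9/31]
  15 → side 4  [load 24/31]
  11 → side 5 (new)  [load 11/31]
  22 → side 6 (new)  [load 22/31]
  7 → side 4  [load 31/31]
  17 → side 5  [load 28/31]
6 tape sides opened.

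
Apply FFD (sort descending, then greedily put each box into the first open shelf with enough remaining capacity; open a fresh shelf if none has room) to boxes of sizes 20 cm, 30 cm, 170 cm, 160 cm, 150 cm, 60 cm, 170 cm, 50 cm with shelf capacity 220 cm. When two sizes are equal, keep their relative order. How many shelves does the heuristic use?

4

Sorted descending: 170, 170, 160, 150, 60, 50, 30, 20.
  170 → shelf 1 (new)  [load 170/220]
  170 → shelf 2 (new)  [load 170/220]
  160 → shelf 3 (new)  [load 160/220]
  150 → shelf 4 (new)  [load 150/220]
  60 → shelf 3  [load 220/220]
  50 → shelf 1  [load 220/220]
  30 → shelf 2  [load 200/220]
  20 → shelf 2  [load 220/220]
4 shelves opened.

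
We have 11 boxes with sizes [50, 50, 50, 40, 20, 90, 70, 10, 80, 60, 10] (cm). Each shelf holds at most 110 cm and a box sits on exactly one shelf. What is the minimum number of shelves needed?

Total = 90 + 80 + 70 + 60 + 50 + 50 + 50 + 40 + 20 + 10 + 10 = 530 cm.
Lower bound: ⌈530/110⌉ = 5 shelves.
A packing using 5 shelves:
  shelf 1: 90 + 20 = 110
  shelf 2: 80 + 10 + 10 = 100
  shelf 3: 70 + 40 = 110
  shelf 4: 60 + 50 = 110
  shelf 5: 50 + 50 = 100
This matches the lower bound, so 5 is optimal.

5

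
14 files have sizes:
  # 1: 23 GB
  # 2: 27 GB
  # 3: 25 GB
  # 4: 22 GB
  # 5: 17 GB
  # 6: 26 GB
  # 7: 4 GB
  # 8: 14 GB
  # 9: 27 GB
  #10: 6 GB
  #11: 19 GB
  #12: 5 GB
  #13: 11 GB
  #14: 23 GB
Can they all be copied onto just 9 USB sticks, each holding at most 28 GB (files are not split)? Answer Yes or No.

No

Total = 249 GB; ⌈249/28⌉ = 9.
The bound of 9 does not rule out 9, but exhaustive search shows no assignment into 9 USB sticks of capacity 28 GB exists — the minimum is 10.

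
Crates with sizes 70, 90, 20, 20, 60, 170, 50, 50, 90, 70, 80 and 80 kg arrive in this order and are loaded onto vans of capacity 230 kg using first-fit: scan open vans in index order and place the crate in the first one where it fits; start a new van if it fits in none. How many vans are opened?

4

  70 → van 1 (new)  [load 70/230]
  90 → van 1  [load 160/230]
  20 → van 1  [load 180/230]
  20 → van 1  [load 200/230]
  60 → van 2 (new)  [load 60/230]
  170 → van 2  [load 230/230]
  50 → van 3 (new)  [load 50/230]
  50 → van 3  [load 100/230]
  90 → van 3  [load 190/230]
  70 → van 4 (new)  [load 70/230]
  80 → van 4  [load 150/230]
  80 → van 4  [load 230/230]
4 vans opened.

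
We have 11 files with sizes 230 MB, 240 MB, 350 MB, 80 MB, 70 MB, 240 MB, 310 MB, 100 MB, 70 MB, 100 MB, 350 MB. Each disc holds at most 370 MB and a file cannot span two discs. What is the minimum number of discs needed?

7

Total = 350 + 350 + 310 + 240 + 240 + 230 + 100 + 100 + 80 + 70 + 70 = 2140 MB.
Lower bound: ⌈2140/370⌉ = 6 discs.
A packing using 7 discs:
  disc 1: 350 = 350
  disc 2: 350 = 350
  disc 3: 310 = 310
  disc 4: 240 + 100 = 340
  disc 5: 240 + 100 = 340
  disc 6: 230 + 80 = 310
  disc 7: 70 + 70 = 140
No arrangement into 6 discs stays within capacity, so 7 is optimal.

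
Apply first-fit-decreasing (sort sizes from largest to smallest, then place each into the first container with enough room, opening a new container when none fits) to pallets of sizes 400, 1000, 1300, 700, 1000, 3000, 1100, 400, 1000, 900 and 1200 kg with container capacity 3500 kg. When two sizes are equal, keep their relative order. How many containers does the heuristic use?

Sorted descending: 3000, 1300, 1200, 1100, 1000, 1000, 1000, 900, 700, 400, 400.
  3000 → container 1 (new)  [load 3000/3500]
  1300 → container 2 (new)  [load 1300/3500]
  1200 → container 2  [load 2500/3500]
  1100 → container 3 (new)  [load 1100/3500]
  1000 → container 2  [load 3500/3500]
  1000 → container 3  [load 2100/3500]
  1000 → container 3  [load 3100/3500]
  900 → container 4 (new)  [load 900/3500]
  700 → container 4  [load 1600/3500]
  400 → container 1  [load 3400/3500]
  400 → container 3  [load 3500/3500]
4 containers opened.

4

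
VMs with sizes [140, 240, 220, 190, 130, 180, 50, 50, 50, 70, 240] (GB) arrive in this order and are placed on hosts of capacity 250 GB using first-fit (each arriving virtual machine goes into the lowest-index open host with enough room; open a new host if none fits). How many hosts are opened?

7

  140 → host 1 (new)  [load 140/250]
  240 → host 2 (new)  [load 240/250]
  220 → host 3 (new)  [load 220/250]
  190 → host 4 (new)  [load 190/250]
  130 → host 5 (new)  [load 130/250]
  180 → host 6 (new)  [load 180/250]
  50 → host 1  [load 190/250]
  50 → host 1  [load 240/250]
  50 → host 4  [load 240/250]
  70 → host 5  [load 200/250]
  240 → host 7 (new)  [load 240/250]
7 hosts opened.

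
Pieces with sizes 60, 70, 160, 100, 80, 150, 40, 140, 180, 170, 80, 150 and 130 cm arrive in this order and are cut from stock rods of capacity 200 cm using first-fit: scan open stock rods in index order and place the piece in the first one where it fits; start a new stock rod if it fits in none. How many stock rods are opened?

  60 → stock rod 1 (new)  [load 60/200]
  70 → stock rod 1  [load 130/200]
  160 → stock rod 2 (new)  [load 160/200]
  100 → stock rod 3 (new)  [load 100/200]
  80 → stock rod 3  [load 180/200]
  150 → stock rod 4 (new)  [load 150/200]
  40 → stock rod 1  [load 170/200]
  140 → stock rod 5 (new)  [load 140/200]
  180 → stock rod 6 (new)  [load 180/200]
  170 → stock rod 7 (new)  [load 170/200]
  80 → stock rod 8 (new)  [load 80/200]
  150 → stock rod 9 (new)  [load 150/200]
  130 → stock rod 10 (new)  [load 130/200]
10 stock rods opened.

10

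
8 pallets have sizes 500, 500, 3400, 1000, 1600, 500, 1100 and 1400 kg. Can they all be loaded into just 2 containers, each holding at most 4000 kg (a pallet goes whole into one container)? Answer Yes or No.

No

Total = 10000 kg; ⌈10000/4000⌉ = 3.
At least 3 containers are required, but only 2 are allowed.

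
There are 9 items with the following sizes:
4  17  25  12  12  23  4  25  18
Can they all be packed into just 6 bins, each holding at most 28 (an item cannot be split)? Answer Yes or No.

Yes

A valid assignment using 6 bins:
  bin 1: 25 = 25
  bin 2: 25 = 25
  bin 3: 23 + 4 = 27
  bin 4: 18 + 4 = 22
  bin 5: 17 = 17
  bin 6: 12 + 12 = 24
Every load is within 28, so 6 bins suffice.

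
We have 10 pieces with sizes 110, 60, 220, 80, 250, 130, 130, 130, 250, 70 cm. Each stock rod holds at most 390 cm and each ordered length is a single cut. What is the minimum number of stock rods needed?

Total = 250 + 250 + 220 + 130 + 130 + 130 + 110 + 80 + 70 + 60 = 1430 cm.
Lower bound: ⌈1430/390⌉ = 4 stock rods.
A packing using 4 stock rods:
  stock rod 1: 250 + 130 = 380
  stock rod 2: 250 + 130 = 380
  stock rod 3: 220 + 130 = 350
  stock rod 4: 110 + 80 + 70 + 60 = 320
This matches the lower bound, so 4 is optimal.

4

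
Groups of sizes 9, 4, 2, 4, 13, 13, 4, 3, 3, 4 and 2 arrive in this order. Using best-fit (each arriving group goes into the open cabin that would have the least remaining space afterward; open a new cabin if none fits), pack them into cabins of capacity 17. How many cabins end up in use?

  9 → cabin 1 (new)  [load 9/17]
  4 → cabin 1  [load 13/17]
  2 → cabin 1  [load 15/17]
  4 → cabin 2 (new)  [load 4/17]
  13 → cabin 2  [load 17/17]
  13 → cabin 3 (new)  [load 13/17]
  4 → cabin 3  [load 17/17]
  3 → cabin 4 (new)  [load 3/17]
  3 → cabin 4  [load 6/17]
  4 → cabin 4  [load 10/17]
  2 → cabin 1  [load 17/17]
4 cabins opened.

4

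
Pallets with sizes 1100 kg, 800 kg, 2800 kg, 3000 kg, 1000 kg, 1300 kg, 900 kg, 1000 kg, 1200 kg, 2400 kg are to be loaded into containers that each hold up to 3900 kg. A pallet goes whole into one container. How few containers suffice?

5

Total = 3000 + 2800 + 2400 + 1300 + 1200 + 1100 + 1000 + 1000 + 900 + 800 = 15500 kg.
Lower bound: ⌈15500/3900⌉ = 4 containers.
A packing using 5 containers:
  container 1: 3000 + 900 = 3900
  container 2: 2800 + 1100 = 3900
  container 3: 2400 + 1300 = 3700
  container 4: 1200 + 1000 + 1000 = 3200
  container 5: 800 = 800
No arrangement into 4 containers stays within capacity, so 5 is optimal.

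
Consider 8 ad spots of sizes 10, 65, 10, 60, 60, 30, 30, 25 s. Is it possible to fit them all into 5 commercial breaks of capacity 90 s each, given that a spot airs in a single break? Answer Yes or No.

A valid assignment using 4 commercial breaks:
  break 1: 65 + 25 = 90
  break 2: 60 + 30 = 90
  break 3: 60 + 30 = 90
  break 4: 10 + 10 = 20
That uses only 4 ≤ 5, so 5 commercial breaks are enough.

Yes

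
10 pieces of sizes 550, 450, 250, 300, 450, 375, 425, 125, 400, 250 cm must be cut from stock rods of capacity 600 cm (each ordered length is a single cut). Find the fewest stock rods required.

Total = 550 + 450 + 450 + 425 + 400 + 375 + 300 + 250 + 250 + 125 = 3575 cm.
Lower bound: ⌈3575/600⌉ = 6 stock rods.
A packing using 8 stock rods:
  stock rod 1: 550 = 550
  stock rod 2: 450 + 125 = 575
  stock rod 3: 450 = 450
  stock rod 4: 425 = 425
  stock rod 5: 400 = 400
  stock rod 6: 375 = 375
  stock rod 7: 300 + 250 = 550
  stock rod 8: 250 = 250
No arrangement into 7 stock rods stays within capacity, so 8 is optimal.

8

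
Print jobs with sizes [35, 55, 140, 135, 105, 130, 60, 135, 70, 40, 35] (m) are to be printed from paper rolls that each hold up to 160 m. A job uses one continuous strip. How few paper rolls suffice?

Total = 140 + 135 + 135 + 130 + 105 + 70 + 60 + 55 + 40 + 35 + 35 = 940 m.
Lower bound: ⌈940/160⌉ = 6 paper rolls.
A packing using 7 paper rolls:
  roll 1: 140 = 140
  roll 2: 135 = 135
  roll 3: 135 = 135
  roll 4: 130 = 130
  roll 5: 105 + 55 = 160
  roll 6: 70 + 60 = 130
  roll 7: 40 + 35 + 35 = 110
No arrangement into 6 paper rolls stays within capacity, so 7 is optimal.

7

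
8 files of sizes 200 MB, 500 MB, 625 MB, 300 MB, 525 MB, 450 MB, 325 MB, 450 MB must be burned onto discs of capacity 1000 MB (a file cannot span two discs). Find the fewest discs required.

Total = 625 + 525 + 500 + 450 + 450 + 325 + 300 + 200 = 3375 MB.
Lower bound: ⌈3375/1000⌉ = 4 discs.
A packing using 4 discs:
  disc 1: 625 + 325 = 950
  disc 2: 525 + 450 = 975
  disc 3: 500 + 450 = 950
  disc 4: 300 + 200 = 500
This matches the lower bound, so 4 is optimal.

4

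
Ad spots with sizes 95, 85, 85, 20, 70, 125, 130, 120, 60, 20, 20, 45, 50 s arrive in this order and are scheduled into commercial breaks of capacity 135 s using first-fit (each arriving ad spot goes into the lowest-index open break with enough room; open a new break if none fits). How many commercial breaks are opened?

  95 → break 1 (new)  [load 95/135]
  85 → break 2 (new)  [load 85/135]
  85 → break 3 (new)  [load 85/135]
  20 → break 1  [load 115/135]
  70 → break 4 (new)  [load 70/135]
  125 → break 5 (new)  [load 125/135]
  130 → break 6 (new)  [load 130/135]
  120 → break 7 (new)  [load 120/135]
  60 → break 4  [load 130/135]
  20 → break 1  [load 135/135]
  20 → break 2  [load 105/135]
  45 → break 3  [load 130/135]
  50 → break 8 (new)  [load 50/135]
8 commercial breaks opened.

8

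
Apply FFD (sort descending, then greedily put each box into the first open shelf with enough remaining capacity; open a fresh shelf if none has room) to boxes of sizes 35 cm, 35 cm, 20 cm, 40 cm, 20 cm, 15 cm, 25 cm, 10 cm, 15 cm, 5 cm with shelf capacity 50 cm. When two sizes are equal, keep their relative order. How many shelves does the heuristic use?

5

Sorted descending: 40, 35, 35, 25, 20, 20, 15, 15, 10, 5.
  40 → shelf 1 (new)  [load 40/50]
  35 → shelf 2 (new)  [load 35/50]
  35 → shelf 3 (new)  [load 35/50]
  25 → shelf 4 (new)  [load 25/50]
  20 → shelf 4  [load 45/50]
  20 → shelf 5 (new)  [load 20/50]
  15 → shelf 2  [load 50/50]
  15 → shelf 3  [load 50/50]
  10 → shelf 1  [load 50/50]
  5 → shelf 4  [load 50/50]
5 shelves opened.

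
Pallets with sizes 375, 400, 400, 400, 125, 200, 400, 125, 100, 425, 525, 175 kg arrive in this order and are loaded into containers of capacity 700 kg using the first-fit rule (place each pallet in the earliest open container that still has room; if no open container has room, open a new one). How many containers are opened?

7

  375 → container 1 (new)  [load 375/700]
  400 → container 2 (new)  [load 400/700]
  400 → container 3 (new)  [load 400/700]
  400 → container 4 (new)  [load 400/700]
  125 → container 1  [load 500/700]
  200 → container 1  [load 700/700]
  400 → container 5 (new)  [load 400/700]
  125 → container 2  [load 525/700]
  100 → container 2  [load 625/700]
  425 → container 6 (new)  [load 425/700]
  525 → container 7 (new)  [load 525/700]
  175 → container 3  [load 575/700]
7 containers opened.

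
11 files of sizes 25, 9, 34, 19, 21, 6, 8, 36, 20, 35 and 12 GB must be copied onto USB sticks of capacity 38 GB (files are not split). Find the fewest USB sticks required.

Total = 36 + 35 + 34 + 25 + 21 + 20 + 19 + 12 + 9 + 8 + 6 = 225 GB.
Lower bound: ⌈225/38⌉ = 6 USB sticks.
A packing using 7 USB sticks:
  USB stick 1: 36 = 36
  USB stick 2: 35 = 35
  USB stick 3: 34 = 34
  USB stick 4: 25 + 12 = 37
  USB stick 5: 21 + 9 + 8 = 38
  USB stick 6: 20 + 6 = 26
  USB stick 7: 19 = 19
No arrangement into 6 USB sticks stays within capacity, so 7 is optimal.

7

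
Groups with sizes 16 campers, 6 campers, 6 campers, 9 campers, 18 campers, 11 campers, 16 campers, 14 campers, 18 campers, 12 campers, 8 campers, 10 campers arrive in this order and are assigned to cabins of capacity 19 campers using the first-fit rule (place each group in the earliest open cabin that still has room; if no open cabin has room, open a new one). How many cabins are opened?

  16 → cabin 1 (new)  [load 16/19]
  6 → cabin 2 (new)  [load 6/19]
  6 → cabin 2  [load 12/19]
  9 → cabin 3 (new)  [load 9/19]
  18 → cabin 4 (new)  [load 18/19]
  11 → cabin 5 (new)  [load 11/19]
  16 → cabin 6 (new)  [load 16/19]
  14 → cabin 7 (new)  [load 14/19]
  18 → cabin 8 (new)  [load 18/19]
  12 → cabin 9 (new)  [load 12/19]
  8 → cabin 3  [load 17/19]
  10 → cabin 10 (new)  [load 10/19]
10 cabins opened.

10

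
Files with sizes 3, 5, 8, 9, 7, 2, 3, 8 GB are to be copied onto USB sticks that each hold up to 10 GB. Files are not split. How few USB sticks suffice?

5

Total = 9 + 8 + 8 + 7 + 5 + 3 + 3 + 2 = 45 GB.
Lower bound: ⌈45/10⌉ = 5 USB sticks.
A packing using 5 USB sticks:
  USB stick 1: 9 = 9
  USB stick 2: 8 + 2 = 10
  USB stick 3: 8 = 8
  USB stick 4: 7 + 3 = 10
  USB stick 5: 5 + 3 = 8
This matches the lower bound, so 5 is optimal.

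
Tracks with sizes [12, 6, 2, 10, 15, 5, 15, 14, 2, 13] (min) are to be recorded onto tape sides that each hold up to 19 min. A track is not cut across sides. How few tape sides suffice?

6

Total = 15 + 15 + 14 + 13 + 12 + 10 + 6 + 5 + 2 + 2 = 94 min.
Lower bound: ⌈94/19⌉ = 5 tape sides.
Also, 6 tracks each exceed 19/2 min, and no two of those can share a side, so at least 6 tape sides are needed.
A packing using 6 tape sides:
  side 1: 15 + 2 + 2 = 19
  side 2: 15 = 15
  side 3: 14 + 5 = 19
  side 4: 13 + 6 = 19
  side 5: 12 = 12
  side 6: 10 = 10
This matches the lower bound, so 6 is optimal.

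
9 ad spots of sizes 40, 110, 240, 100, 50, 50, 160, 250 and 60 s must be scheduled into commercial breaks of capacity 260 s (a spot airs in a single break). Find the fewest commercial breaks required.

Total = 250 + 240 + 160 + 110 + 100 + 60 + 50 + 50 + 40 = 1060 s.
Lower bound: ⌈1060/260⌉ = 5 commercial breaks.
A packing using 5 commercial breaks:
  break 1: 250 = 250
  break 2: 240 = 240
  break 3: 160 + 100 = 260
  break 4: 110 + 60 + 50 + 40 = 260
  break 5: 50 = 50
This matches the lower bound, so 5 is optimal.

5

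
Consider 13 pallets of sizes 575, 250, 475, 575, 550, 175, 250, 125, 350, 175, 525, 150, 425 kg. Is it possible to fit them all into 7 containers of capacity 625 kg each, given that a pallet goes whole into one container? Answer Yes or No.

Total = 4600 kg; ⌈4600/625⌉ = 8.
At least 8 containers are required, but only 7 are allowed.

No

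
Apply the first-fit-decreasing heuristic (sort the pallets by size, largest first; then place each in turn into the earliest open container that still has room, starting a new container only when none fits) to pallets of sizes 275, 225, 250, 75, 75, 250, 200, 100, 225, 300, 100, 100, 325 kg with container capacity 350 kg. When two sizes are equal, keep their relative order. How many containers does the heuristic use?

8

Sorted descending: 325, 300, 275, 250, 250, 225, 225, 200, 100, 100, 100, 75, 75.
  325 → container 1 (new)  [load 325/350]
  300 → container 2 (new)  [load 300/350]
  275 → container 3 (new)  [load 275/350]
  250 → container 4 (new)  [load 250/350]
  250 → container 5 (new)  [load 250/350]
  225 → container 6 (new)  [load 225/350]
  225 → container 7 (new)  [load 225/350]
  200 → container 8 (new)  [load 200/350]
  100 → container 4  [load 350/350]
  100 → container 5  [load 350/350]
  100 → container 6  [load 325/350]
  75 → container 3  [load 350/350]
  75 → container 7  [load 300/350]
8 containers opened.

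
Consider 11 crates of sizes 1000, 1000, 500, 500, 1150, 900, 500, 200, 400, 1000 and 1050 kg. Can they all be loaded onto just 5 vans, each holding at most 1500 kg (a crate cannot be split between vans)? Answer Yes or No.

No

Total = 8200 kg; ⌈8200/1500⌉ = 6.
At least 6 vans are required, but only 5 are allowed.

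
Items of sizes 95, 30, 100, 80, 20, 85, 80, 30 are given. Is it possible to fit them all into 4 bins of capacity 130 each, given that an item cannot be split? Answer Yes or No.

Total = 520; ⌈520/130⌉ = 4.
5 items each exceed half the capacity and cannot share a bin, forcing at least 5 bins.
At least 5 bins are required, but only 4 are allowed.

No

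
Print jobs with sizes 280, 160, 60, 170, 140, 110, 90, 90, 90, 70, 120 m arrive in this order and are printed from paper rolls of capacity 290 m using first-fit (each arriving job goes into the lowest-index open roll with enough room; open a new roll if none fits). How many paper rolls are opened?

  280 → roll 1 (new)  [load 280/290]
  160 → roll 2 (new)  [load 160/290]
  60 → roll 2  [load 220/290]
  170 → roll 3 (new)  [load 170/290]
  140 → roll 4 (new)  [load 140/290]
  110 → roll 3  [load 280/290]
  90 → roll 4  [load 230/290]
  90 → roll 5 (new)  [load 90/290]
  90 → roll 5  [load 180/290]
  70 → roll 2  [load 290/290]
  120 → roll 6 (new)  [load 120/290]
6 paper rolls opened.

6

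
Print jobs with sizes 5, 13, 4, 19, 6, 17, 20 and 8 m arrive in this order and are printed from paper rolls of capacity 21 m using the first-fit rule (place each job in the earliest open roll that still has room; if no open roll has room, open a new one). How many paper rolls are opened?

  5 → roll 1 (new)  [load 5/21]
  13 → roll 1  [load 18/21]
  4 → roll 2 (new)  [load 4/21]
  19 → roll 3 (new)  [load 19/21]
  6 → roll 2  [load 10/21]
  17 → roll 4 (new)  [load 17/21]
  20 → roll 5 (new)  [load 20/21]
  8 → roll 2  [load 18/21]
5 paper rolls opened.

5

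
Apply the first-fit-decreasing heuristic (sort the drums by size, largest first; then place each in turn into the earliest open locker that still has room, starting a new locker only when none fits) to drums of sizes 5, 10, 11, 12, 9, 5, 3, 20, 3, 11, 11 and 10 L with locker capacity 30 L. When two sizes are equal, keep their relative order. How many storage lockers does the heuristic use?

4

Sorted descending: 20, 12, 11, 11, 11, 10, 10, 9, 5, 5, 3, 3.
  20 → locker 1 (new)  [load 20/30]
  12 → locker 2 (new)  [load 12/30]
  11 → locker 2  [load 23/30]
  11 → locker 3 (new)  [load 11/30]
  11 → locker 3  [load 22/30]
  10 → locker 1  [load 30/30]
  10 → locker 4 (new)  [load 10/30]
  9 → locker 4  [load 19/30]
  5 → locker 2  [load 28/30]
  5 → locker 3  [load 27/30]
  3 → locker 3  [load 30/30]
  3 → locker 4  [load 22/30]
4 storage lockers opened.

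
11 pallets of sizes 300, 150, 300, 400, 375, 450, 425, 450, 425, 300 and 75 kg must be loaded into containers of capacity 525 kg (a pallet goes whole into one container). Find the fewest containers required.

Total = 450 + 450 + 425 + 425 + 400 + 375 + 300 + 300 + 300 + 150 + 75 = 3650 kg.
Lower bound: ⌈3650/525⌉ = 7 containers.
Also, 9 pallets each exceed 525/2 kg, and no two of those can share a container, so at least 9 containers are needed.
A packing using 9 containers:
  container 1: 450 + 75 = 525
  container 2: 450 = 450
  container 3: 425 = 425
  container 4: 425 = 425
  container 5: 400 = 400
  container 6: 375 + 150 = 525
  container 7: 300 = 300
  container 8: 300 = 300
  container 9: 300 = 300
This matches the lower bound, so 9 is optimal.

9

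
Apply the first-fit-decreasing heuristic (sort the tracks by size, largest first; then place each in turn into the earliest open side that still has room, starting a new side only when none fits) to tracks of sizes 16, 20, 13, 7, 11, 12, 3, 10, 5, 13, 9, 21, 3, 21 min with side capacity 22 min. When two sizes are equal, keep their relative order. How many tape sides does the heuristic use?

Sorted descending: 21, 21, 20, 16, 13, 13, 12, 11, 10, 9, 7, 5, 3, 3.
  21 → side 1 (new)  [load 21/22]
  21 → side 2 (new)  [load 21/22]
  20 → side 3 (new)  [load 20/22]
  16 → side 4 (new)  [load 16/22]
  13 → side 5 (new)  [load 13/22]
  13 → side 6 (new)  [load 13/22]
  12 → side 7 (new)  [load 12/22]
  11 → side 8 (new)  [load 11/22]
  10 → side 7  [load 22/22]
  9 → side 5  [load 22/22]
  7 → side 6  [load 20/22]
  5 → side 4  [load 21/22]
  3 → side 8  [load 14/22]
  3 → side 8  [load 17/22]
8 tape sides opened.

8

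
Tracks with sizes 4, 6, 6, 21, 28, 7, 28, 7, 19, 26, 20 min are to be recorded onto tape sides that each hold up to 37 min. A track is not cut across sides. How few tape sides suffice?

6

Total = 28 + 28 + 26 + 21 + 20 + 19 + 7 + 7 + 6 + 6 + 4 = 172 min.
Lower bound: ⌈172/37⌉ = 5 tape sides.
Also, 6 tracks each exceed 37/2 min, and no two of those can share a side, so at least 6 tape sides are needed.
A packing using 6 tape sides:
  side 1: 28 + 7 = 35
  side 2: 28 + 7 = 35
  side 3: 26 + 6 + 4 = 36
  side 4: 21 + 6 = 27
  side 5: 20 = 20
  side 6: 19 = 19
This matches the lower bound, so 6 is optimal.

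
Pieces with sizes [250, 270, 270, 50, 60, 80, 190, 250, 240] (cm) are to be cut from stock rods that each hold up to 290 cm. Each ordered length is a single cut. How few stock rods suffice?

Total = 270 + 270 + 250 + 250 + 240 + 190 + 80 + 60 + 50 = 1660 cm.
Lower bound: ⌈1660/290⌉ = 6 stock rods.
A packing using 7 stock rods:
  stock rod 1: 270 = 270
  stock rod 2: 270 = 270
  stock rod 3: 250 = 250
  stock rod 4: 250 = 250
  stock rod 5: 240 + 50 = 290
  stock rod 6: 190 + 80 = 270
  stock rod 7: 60 = 60
No arrangement into 6 stock rods stays within capacity, so 7 is optimal.

7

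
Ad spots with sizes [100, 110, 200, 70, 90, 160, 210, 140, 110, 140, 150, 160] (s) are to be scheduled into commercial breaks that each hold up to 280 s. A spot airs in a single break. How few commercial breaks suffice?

Total = 210 + 200 + 160 + 160 + 150 + 140 + 140 + 110 + 110 + 100 + 90 + 70 = 1640 s.
Lower bound: ⌈1640/280⌉ = 6 commercial breaks.
A packing using 7 commercial breaks:
  break 1: 210 + 70 = 280
  break 2: 200 = 200
  break 3: 160 + 110 = 270
  break 4: 160 + 110 = 270
  break 5: 150 + 100 = 250
  break 6: 140 + 140 = 280
  break 7: 90 = 90
No arrangement into 6 commercial breaks stays within capacity, so 7 is optimal.

7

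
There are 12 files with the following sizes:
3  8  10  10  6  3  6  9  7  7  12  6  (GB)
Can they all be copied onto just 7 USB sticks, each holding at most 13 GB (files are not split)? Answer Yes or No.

Total = 87 GB; ⌈87/13⌉ = 7.
The bound of 7 does not rule out 7, but exhaustive search shows no assignment into 7 USB sticks of capacity 13 GB exists — the minimum is 8.

No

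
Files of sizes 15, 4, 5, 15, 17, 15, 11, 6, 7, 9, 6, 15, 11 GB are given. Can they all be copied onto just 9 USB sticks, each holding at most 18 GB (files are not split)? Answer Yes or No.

Yes

A valid assignment using 9 USB sticks:
  USB stick 1: 17 = 17
  USB stick 2: 15 = 15
  USB stick 3: 15 = 15
  USB stick 4: 15 = 15
  USB stick 5: 15 = 15
  USB stick 6: 11 + 7 = 18
  USB stick 7: 11 + 6 = 17
  USB stick 8: 9 + 6 = 15
  USB stick 9: 5 + 4 = 9
Every load is within 18 GB, so 9 USB sticks suffice.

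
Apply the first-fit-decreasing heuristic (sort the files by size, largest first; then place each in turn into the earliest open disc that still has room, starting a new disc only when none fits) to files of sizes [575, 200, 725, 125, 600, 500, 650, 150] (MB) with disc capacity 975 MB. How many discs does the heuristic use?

5

Sorted descending: 725, 650, 600, 575, 500, 200, 150, 125.
  725 → disc 1 (new)  [load 725/975]
  650 → disc 2 (new)  [load 650/975]
  600 → disc 3 (new)  [load 600/975]
  575 → disc 4 (new)  [load 575/975]
  500 → disc 5 (new)  [load 500/975]
  200 → disc 1  [load 925/975]
  150 → disc 2  [load 800/975]
  125 → disc 2  [load 925/975]
5 discs opened.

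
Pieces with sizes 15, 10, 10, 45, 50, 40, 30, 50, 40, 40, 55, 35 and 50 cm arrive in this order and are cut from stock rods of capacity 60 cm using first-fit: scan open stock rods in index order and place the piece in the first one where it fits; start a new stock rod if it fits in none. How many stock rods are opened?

  15 → stock rod 1 (new)  [load 15/60]
  10 → stock rod 1  [load 25/60]
  10 → stock rod 1  [load 35/60]
  45 → stock rod 2 (new)  [load 45/60]
  50 → stock rod 3 (new)  [load 50/60]
  40 → stock rod 4 (new)  [load 40/60]
  30 → stock rod 5 (new)  [load 30/60]
  50 → stock rod 6 (new)  [load 50/60]
  40 → stock rod 7 (new)  [load 40/60]
  40 → stock rod 8 (new)  [load 40/60]
  55 → stock rod 9 (new)  [load 55/60]
  35 → stock rod 10 (new)  [load 35/60]
  50 → stock rod 11 (new)  [load 50/60]
11 stock rods opened.

11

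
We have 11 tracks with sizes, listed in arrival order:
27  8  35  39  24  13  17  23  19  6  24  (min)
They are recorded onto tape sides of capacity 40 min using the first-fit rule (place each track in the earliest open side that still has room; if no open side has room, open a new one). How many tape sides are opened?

  27 → side 1 (new)  [load 27/40]
  8 → side 1  [load 35/40]
  35 → side 2 (new)  [load 35/40]
  39 → side 3 (new)  [load 39/40]
  24 → side 4 (new)  [load 24/40]
  13 → side 4  [load 37/40]
  17 → side 5 (new)  [load 17/40]
  23 → side 5  [load 40/40]
  19 → side 6 (new)  [load 19/40]
  6 → side 6  [load 25/40]
  24 → side 7 (new)  [load 24/40]
7 tape sides opened.

7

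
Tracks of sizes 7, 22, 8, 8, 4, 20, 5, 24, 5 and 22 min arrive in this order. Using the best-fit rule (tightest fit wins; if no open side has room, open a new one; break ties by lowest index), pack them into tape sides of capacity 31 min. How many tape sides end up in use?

5

  7 → side 1 (new)  [load 7/31]
  22 → side 1  [load 29/31]
  8 → side 2 (new)  [load 8/31]
  8 → side 2  [load 16/31]
  4 → side 2  [load 20/31]
  20 → side 3 (new)  [load 20/31]
  5 → side 2  [load 25/31]
  24 → side 4 (new)  [load 24/31]
  5 → side 2  [load 30/31]
  22 → side 5 (new)  [load 22/31]
5 tape sides opened.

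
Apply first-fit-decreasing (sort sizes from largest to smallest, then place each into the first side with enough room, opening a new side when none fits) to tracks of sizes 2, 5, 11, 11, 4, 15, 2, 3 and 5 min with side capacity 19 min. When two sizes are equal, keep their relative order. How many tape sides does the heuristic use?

4

Sorted descending: 15, 11, 11, 5, 5, 4, 3, 2, 2.
  15 → side 1 (new)  [load 15/19]
  11 → side 2 (new)  [load 11/19]
  11 → side 3 (new)  [load 11/19]
  5 → side 2  [load 16/19]
  5 → side 3  [load 16/19]
  4 → side 1  [load 19/19]
  3 → side 2  [load 19/19]
  2 → side 3  [load 18/19]
  2 → side 4 (new)  [load 2/19]
4 tape sides opened.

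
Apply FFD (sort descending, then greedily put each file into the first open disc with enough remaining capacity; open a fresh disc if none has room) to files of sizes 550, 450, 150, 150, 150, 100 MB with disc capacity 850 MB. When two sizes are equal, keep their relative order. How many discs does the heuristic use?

2

Sorted descending: 550, 450, 150, 150, 150, 100.
  550 → disc 1 (new)  [load 550/850]
  450 → disc 2 (new)  [load 450/850]
  150 → disc 1  [load 700/850]
  150 → disc 1  [load 850/850]
  150 → disc 2  [load 600/850]
  100 → disc 2  [load 700/850]
2 discs opened.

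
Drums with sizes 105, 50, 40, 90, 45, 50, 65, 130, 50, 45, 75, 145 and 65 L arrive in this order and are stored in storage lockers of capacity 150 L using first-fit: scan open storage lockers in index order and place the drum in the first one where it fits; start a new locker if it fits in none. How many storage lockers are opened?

  105 → locker 1 (new)  [load 105/150]
  50 → locker 2 (new)  [load 50/150]
  40 → locker 1  [load 145/150]
  90 → locker 2  [load 140/150]
  45 → locker 3 (new)  [load 45/150]
  50 → locker 3  [load 95/150]
  65 → locker 4 (new)  [load 65/150]
  130 → locker 5 (new)  [load 130/150]
  50 → locker 3  [load 145/150]
  45 → locker 4  [load 110/150]
  75 → locker 6 (new)  [load 75/150]
  145 → locker 7 (new)  [load 145/150]
  65 → locker 6  [load 140/150]
7 storage lockers opened.

7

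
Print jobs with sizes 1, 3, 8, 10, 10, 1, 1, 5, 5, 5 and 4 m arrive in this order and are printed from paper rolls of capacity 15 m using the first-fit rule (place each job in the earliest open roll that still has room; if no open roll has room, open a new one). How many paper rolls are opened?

  1 → roll 1 (new)  [load 1/15]
  3 → roll 1  [load 4/15]
  8 → roll 1  [load 12/15]
  10 → roll 2 (new)  [load 10/15]
  10 → roll 3 (new)  [load 10/15]
  1 → roll 1  [load 13/15]
  1 → roll 1  [load 14/15]
  5 → roll 2  [load 15/15]
  5 → roll 3  [load 15/15]
  5 → roll 4 (new)  [load 5/15]
  4 → roll 4  [load 9/15]
4 paper rolls opened.

4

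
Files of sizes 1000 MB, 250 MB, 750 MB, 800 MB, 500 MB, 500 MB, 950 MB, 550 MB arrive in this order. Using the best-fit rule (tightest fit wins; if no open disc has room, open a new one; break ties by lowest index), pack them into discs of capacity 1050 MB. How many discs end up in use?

6

  1000 → disc 1 (new)  [load 1000/1050]
  250 → disc 2 (new)  [load 250/1050]
  750 → disc 2  [load 1000/1050]
  800 → disc 3 (new)  [load 800/1050]
  500 → disc 4 (new)  [load 500/1050]
  500 → disc 4  [load 1000/1050]
  950 → disc 5 (new)  [load 950/1050]
  550 → disc 6 (new)  [load 550/1050]
6 discs opened.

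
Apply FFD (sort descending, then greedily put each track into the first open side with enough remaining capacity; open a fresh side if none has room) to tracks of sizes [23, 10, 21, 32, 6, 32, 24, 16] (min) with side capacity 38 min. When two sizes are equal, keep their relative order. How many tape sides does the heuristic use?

Sorted descending: 32, 32, 24, 23, 21, 16, 10, 6.
  32 → side 1 (new)  [load 32/38]
  32 → side 2 (new)  [load 32/38]
  24 → side 3 (new)  [load 24/38]
  23 → side 4 (new)  [load 23/38]
  21 → side 5 (new)  [load 21/38]
  16 → side 5  [load 37/38]
  10 → side 3  [load 34/38]
  6 → side 1  [load 38/38]
5 tape sides opened.

5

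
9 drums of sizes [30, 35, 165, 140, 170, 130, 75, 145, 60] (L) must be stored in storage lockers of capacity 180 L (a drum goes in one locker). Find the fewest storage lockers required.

Total = 170 + 165 + 145 + 140 + 130 + 75 + 60 + 35 + 30 = 950 L.
Lower bound: ⌈950/180⌉ = 6 storage lockers.
A packing using 6 storage lockers:
  locker 1: 170 = 170
  locker 2: 165 = 165
  locker 3: 145 + 35 = 180
  locker 4: 140 + 30 = 170
  locker 5: 130 = 130
  locker 6: 75 + 60 = 135
This matches the lower bound, so 6 is optimal.

6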